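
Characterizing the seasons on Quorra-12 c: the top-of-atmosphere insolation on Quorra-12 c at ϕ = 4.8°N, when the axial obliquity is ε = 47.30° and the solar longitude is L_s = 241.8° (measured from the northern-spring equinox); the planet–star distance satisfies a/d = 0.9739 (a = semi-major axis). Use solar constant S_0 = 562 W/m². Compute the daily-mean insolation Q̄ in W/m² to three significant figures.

Q̄ ≈ 115 W/m²

Solar declination: sin δ = sin ε · sin L_s = sin 47.30° × sin 241.8° = -0.64768, so δ = -40.367°.
cos h₀ = −tan(+4.8°) tan(-40.367°) = 0.0714, h₀ = 1.4994 rad.
Bracket: h₀ sin ϕ sin δ + cos ϕ cos δ sin h₀ = 1.4994×0.08368×-0.64768 + 0.99649×0.76191×0.99745 = -0.081264 + 0.757300 = 0.676036.
Inverse-square distance factor (a/d)² = 0.9739² = 0.948481.
Q̄ = (S_0/π) × 0.948481 × [bracket] = (562/π) × 0.948481 × 0.676036 = 114.7 W/m².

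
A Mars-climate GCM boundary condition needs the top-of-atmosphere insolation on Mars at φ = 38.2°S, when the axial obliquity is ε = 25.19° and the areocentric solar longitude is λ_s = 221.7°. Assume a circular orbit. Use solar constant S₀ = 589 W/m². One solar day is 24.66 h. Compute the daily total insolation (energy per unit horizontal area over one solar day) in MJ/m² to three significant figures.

17.5 MJ/m²

sin δ = sin 25.19° × sin 221.7° = -0.28314, so δ = -16.447°.
cos H₀ = −tan(-38.2°) tan(-16.447°) = -0.2323, H₀ = 1.8053 rad.
Bracket: H₀ sin φ sin δ + cos φ cos δ sin H₀ = 1.8053×-0.61841×-0.28314 + 0.78586×0.95908×0.97264 = 0.316102 + 0.733081 = 1.049183.
Q̄ = (S₀/π) × [bracket] = (589/π) × 1.049183 = 196.71 W/m².
Daily total = Q̄ × 24.66 h × 3600 s/h = 196.71 × 24.66 × 3600 / 10⁶ = 17.46 MJ/m².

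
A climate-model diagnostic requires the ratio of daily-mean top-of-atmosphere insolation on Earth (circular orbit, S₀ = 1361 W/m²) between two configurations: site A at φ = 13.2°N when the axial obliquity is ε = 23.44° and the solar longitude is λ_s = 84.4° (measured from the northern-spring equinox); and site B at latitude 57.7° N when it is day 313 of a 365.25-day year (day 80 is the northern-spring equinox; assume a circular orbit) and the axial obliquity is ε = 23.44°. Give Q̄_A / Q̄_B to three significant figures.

— Configuration A (φ=+13.2°):
Solar declination: sin δ = sin ε · sin λ_s = sin 23.44° × sin 84.4° = 0.39589, so δ = +23.321°.
cos H₀ = −tan(+13.2°) tan(+23.321°) = -0.1011, H₀ = 1.6721 rad.
Bracket: H₀ sin φ sin δ + cos φ cos δ sin H₀ = 1.6721×0.22835×0.39589 + 0.97358×0.91830×0.99487 = 0.151160 + 0.889452 = 1.040612.
Q̄ = (S₀/π) × [bracket] = (1361/π) × 1.040612 = 450.81 W/m².
— Configuration B (φ=+57.7°):
Solar longitude: λ_s = 360° × (313 − 80)/365.25 = 229.651°.
sin δ = sin 23.44° × sin 229.651° = -0.30316, so δ = -17.648°.
cos H₀ = −tan(+57.7°) tan(-17.648°) = 0.5032, H₀ = 1.0435 rad.
Bracket: H₀ sin φ sin δ + cos φ cos δ sin H₀ = 1.0435×0.84526×-0.30316 + 0.53435×0.95294×0.86415 = -0.267396 + 0.440028 = 0.172632.
Q̄ = (S₀/π) × [bracket] = (1361/π) × 0.172632 = 74.788 W/m².
Ratio Q̄_A / Q̄_B = 450.81 / 74.788 = 6.028.

Q̄_A / Q̄_B ≈ 6.03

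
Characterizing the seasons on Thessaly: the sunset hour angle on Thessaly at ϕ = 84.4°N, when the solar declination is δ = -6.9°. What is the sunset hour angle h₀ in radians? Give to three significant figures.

cos h₀ = −tan ϕ · tan δ = 1.2342 ≥ 1, so the host star never rises (polar night) and h₀ = 0.

h₀ = 0.00 rad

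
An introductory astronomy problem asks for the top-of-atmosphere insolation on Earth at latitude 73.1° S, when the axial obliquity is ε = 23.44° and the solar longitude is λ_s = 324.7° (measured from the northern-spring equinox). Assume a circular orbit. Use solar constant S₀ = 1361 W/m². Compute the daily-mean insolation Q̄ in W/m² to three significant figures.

Q̄ ≈ 312 W/m²

Solar declination: sin δ = sin ε · sin λ_s = sin 23.44° × sin 324.7° = -0.22987, so δ = -13.289°.
cos H₀ = −tan(-73.1°) tan(-13.289°) = -0.7774, H₀ = 2.4613 rad.
Bracket: H₀ sin φ sin δ + cos φ cos δ sin H₀ = 2.4613×-0.95681×-0.22987 + 0.29070×0.97322×0.62902 = 0.541343 + 0.177959 = 0.719302.
Q̄ = (S₀/π) × [bracket] = (1361/π) × 0.719302 = 311.6 W/m².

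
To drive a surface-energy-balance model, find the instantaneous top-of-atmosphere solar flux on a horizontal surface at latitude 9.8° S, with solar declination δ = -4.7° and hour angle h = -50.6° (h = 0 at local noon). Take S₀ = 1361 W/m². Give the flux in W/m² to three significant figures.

cos θ_z = sin φ sin δ + cos φ cos δ cos h = 0.013947 + 0.623365 = 0.637312.
Flux = S₀ · cos θ_z = 1361 × 0.637312 = 867.4 W/m².

867 W/m²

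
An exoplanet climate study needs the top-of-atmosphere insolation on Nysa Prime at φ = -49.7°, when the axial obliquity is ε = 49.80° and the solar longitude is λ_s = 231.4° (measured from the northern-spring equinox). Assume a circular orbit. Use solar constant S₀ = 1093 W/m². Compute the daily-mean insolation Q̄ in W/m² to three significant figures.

Solar declination: sin δ = sin ε · sin λ_s = sin 49.80° × sin 231.4° = -0.59692, so δ = -36.650°.
cos H₀ = −tan(-49.7°) tan(-36.650°) = -0.8773, H₀ = 2.6410 rad.
Bracket: H₀ sin φ sin δ + cos φ cos δ sin H₀ = 2.6410×-0.76267×-0.59692 + 0.64679×0.80230×0.47992 = 1.202323 + 0.249040 = 1.451363.
Q̄ = (S₀/π) × [bracket] = (1093/π) × 1.451363 = 504.9 W/m².

Q̄ ≈ 505 W/m²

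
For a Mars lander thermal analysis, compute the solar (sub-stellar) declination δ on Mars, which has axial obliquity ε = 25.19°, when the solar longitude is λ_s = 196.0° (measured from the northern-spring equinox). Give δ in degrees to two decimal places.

δ = -6.74°

sin δ = sin ε · sin λ_s = sin 25.19° × sin 196.0° = -0.117317.
δ = arcsin(-0.117317) = -6.74°.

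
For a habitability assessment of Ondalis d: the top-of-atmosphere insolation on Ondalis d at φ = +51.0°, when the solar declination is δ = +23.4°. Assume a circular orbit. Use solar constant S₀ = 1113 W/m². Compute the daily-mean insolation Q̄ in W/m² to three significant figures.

Q̄ ≈ 406 W/m²

cos H₀ = −tan(+51.0°) tan(+23.400°) = -0.5344, H₀ = 2.1346 rad.
Bracket: H₀ sin φ sin δ + cos φ cos δ sin H₀ = 2.1346×0.77715×0.39715 + 0.62932×0.91775×0.84524 = 0.658834 + 0.488175 = 1.147009.
Q̄ = (S₀/π) × [bracket] = (1113/π) × 1.147009 = 406.4 W/m².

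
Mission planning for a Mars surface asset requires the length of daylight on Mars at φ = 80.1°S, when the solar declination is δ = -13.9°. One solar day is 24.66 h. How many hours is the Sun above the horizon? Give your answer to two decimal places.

Sunrise equation: cos H₀ = −tan φ · tan δ = -1.4180 ≤ −1, so the Sun never sets (polar day) and H₀ = π.
Daylight = 2H₀/(2π) × 24.66 h = (3.1416/π) × 24.66 = 24.66 h.

24.66 h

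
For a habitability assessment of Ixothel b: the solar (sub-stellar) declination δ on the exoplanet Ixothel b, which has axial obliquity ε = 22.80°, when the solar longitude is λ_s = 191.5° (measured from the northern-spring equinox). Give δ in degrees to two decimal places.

sin δ = sin ε · sin λ_s = sin 22.80° × sin 191.5° = -0.077258.
δ = arcsin(-0.077258) = -4.43°.

δ = -4.43°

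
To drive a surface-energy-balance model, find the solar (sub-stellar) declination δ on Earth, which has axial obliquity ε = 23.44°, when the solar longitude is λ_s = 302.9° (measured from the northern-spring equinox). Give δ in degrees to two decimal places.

δ = -19.51°

sin δ = sin ε · sin λ_s = sin 23.44° × sin 302.9° = -0.333991.
δ = arcsin(-0.333991) = -19.51°.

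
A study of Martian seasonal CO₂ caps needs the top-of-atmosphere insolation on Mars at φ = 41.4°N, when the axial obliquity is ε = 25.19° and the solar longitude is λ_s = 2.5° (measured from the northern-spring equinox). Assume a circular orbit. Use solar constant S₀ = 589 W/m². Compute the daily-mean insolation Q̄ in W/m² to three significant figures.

Q̄ ≈ 144 W/m²

Solar declination: sin δ = sin ε · sin λ_s = sin 25.19° × sin 2.5° = 0.01857, so δ = +1.064°.
cos H₀ = −tan(+41.4°) tan(+1.064°) = -0.0164, H₀ = 1.5872 rad.
Bracket: H₀ sin φ sin δ + cos φ cos δ sin H₀ = 1.5872×0.66131×0.01857 + 0.75011×0.99983×0.99987 = 0.019492 + 0.749885 = 0.769377.
Q̄ = (S₀/π) × [bracket] = (589/π) × 0.769377 = 144.2 W/m².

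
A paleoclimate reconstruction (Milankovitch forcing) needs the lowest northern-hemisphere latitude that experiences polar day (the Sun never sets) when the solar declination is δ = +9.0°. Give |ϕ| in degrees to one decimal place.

|ϕ| = 81.0°

Polar day requires cos h₀ = −tan ϕ tan δ ≤ −1, i.e. tan ϕ tan δ ≥ 1.
The boundary is |tan ϕ| · |tan δ| = 1, so |ϕ| = 90° − |δ| = 90° − 9.0° = 81.0° in the northern hemisphere.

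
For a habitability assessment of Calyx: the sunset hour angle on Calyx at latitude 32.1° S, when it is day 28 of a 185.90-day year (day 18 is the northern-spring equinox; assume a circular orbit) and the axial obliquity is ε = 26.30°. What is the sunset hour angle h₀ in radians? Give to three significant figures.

h₀ = 1.48 rad

Solar longitude: L_s = 360° × (28 − 18)/185.90 = 19.365°.
sin δ = sin 26.30° × sin 19.365° = 0.14692, so δ = +8.448°.
cos h₀ = −tan ϕ · tan δ = −tan(-32.1°) × tan(+8.448°) = 0.0932, so h₀ = 1.4775 rad = 84.65°.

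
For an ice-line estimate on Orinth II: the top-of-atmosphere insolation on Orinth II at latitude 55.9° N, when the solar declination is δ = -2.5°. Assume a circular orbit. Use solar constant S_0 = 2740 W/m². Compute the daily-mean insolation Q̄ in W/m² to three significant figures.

Q̄ ≈ 440 W/m²

cos h₀ = −tan(+55.9°) tan(-2.500°) = 0.0645, h₀ = 1.5063 rad.
Bracket: h₀ sin ϕ sin δ + cos ϕ cos δ sin h₀ = 1.5063×0.82806×-0.04362 + 0.56064×0.99905×0.99792 = -0.054408 + 0.558942 = 0.504534.
Q̄ = (S_0/π) × [bracket] = (2740/π) × 0.504534 = 440.0 W/m².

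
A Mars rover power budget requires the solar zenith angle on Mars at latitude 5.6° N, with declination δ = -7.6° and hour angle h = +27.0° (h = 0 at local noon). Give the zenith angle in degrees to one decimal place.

cos θ_z = sin φ sin δ + cos φ cos δ cos h = -0.012906 + 0.878964 = 0.866058.
θ_z = arccos(0.866058) = 30.0°.

θ_z = 30.0°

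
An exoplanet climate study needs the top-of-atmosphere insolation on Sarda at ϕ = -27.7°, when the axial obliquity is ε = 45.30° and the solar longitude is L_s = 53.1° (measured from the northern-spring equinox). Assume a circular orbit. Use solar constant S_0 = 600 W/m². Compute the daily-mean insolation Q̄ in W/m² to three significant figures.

Solar declination: sin δ = sin ε · sin L_s = sin 45.30° × sin 53.1° = 0.56842, so δ = +34.640°.
cos h₀ = −tan(-27.7°) tan(+34.640°) = 0.3627, h₀ = 1.1996 rad.
Bracket: h₀ sin ϕ sin δ + cos ϕ cos δ sin h₀ = 1.1996×-0.46484×0.56842 + 0.88539×0.82274×0.93190 = -0.316964 + 0.678839 = 0.361875.
Q̄ = (S_0/π) × [bracket] = (600/π) × 0.361875 = 69.11 W/m².

Q̄ ≈ 69.1 W/m²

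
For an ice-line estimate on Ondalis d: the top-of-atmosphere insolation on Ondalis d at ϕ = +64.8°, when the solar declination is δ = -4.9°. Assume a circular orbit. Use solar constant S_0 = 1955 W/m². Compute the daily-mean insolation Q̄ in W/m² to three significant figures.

cos h₀ = −tan(+64.8°) tan(-4.900°) = 0.1822, h₀ = 1.3876 rad.
Bracket: h₀ sin ϕ sin δ + cos ϕ cos δ sin h₀ = 1.3876×0.90483×-0.08542 + 0.42578×0.99635×0.98326 = -0.107248 + 0.417124 = 0.309876.
Q̄ = (S_0/π) × [bracket] = (1955/π) × 0.309876 = 192.8 W/m².

Q̄ ≈ 193 W/m²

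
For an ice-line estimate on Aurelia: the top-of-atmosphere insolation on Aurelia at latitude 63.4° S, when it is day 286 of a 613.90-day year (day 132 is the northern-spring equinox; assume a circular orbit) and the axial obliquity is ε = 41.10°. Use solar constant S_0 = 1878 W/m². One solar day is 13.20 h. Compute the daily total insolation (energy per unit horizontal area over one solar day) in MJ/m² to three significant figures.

0.00 MJ/m²

Solar longitude: L_s = 360° × (286 − 132)/613.90 = 90.308°.
sin δ = sin 41.10° × sin 90.308° = 0.65737, so δ = +41.099°.
cos h₀ = −tan(-63.4°) tan(+41.099°) = 1.7420 ≥ 1 ⇒ polar night, h₀ = 0 and Q̄ = 0.
Daily total = Q̄ × 13.20 h × 3600 s/h = 0.00 MJ/m².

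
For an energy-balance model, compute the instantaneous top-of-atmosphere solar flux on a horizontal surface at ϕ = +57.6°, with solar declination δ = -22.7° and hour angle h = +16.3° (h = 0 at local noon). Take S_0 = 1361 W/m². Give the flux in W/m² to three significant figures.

202 W/m²

cos θ_z = sin ϕ sin δ + cos ϕ cos δ cos h = -0.325831 + 0.474452 = 0.148621.
Flux = S_0 · cos θ_z = 1361 × 0.148621 = 202.3 W/m².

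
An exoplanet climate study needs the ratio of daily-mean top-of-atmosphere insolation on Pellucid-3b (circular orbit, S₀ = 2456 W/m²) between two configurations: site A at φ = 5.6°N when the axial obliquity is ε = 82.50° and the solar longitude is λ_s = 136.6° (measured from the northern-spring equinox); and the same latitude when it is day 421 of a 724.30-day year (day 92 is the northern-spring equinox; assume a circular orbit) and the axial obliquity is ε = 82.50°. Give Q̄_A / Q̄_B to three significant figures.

— Configuration A (φ=+5.6°):
Solar declination: sin δ = sin ε · sin λ_s = sin 82.50° × sin 136.6° = 0.68121, so δ = +42.938°.
cos H₀ = −tan(+5.6°) tan(+42.938°) = -0.0912, H₀ = 1.6622 rad.
Bracket: H₀ sin φ sin δ + cos φ cos δ sin H₀ = 1.6622×0.09758×0.68121 + 0.99523×0.73209×0.99583 = 0.110491 + 0.725560 = 0.836051.
Q̄ = (S₀/π) × [bracket] = (2456/π) × 0.836051 = 653.60 W/m².
— Configuration B (φ=+5.6°):
Solar longitude: λ_s = 360° × (421 − 92)/724.30 = 163.523°.
sin δ = sin 82.50° × sin 163.523° = 0.28120, so δ = +16.332°.
cos H₀ = −tan(+5.6°) tan(+16.332°) = -0.0287, H₀ = 1.5995 rad.
Bracket: H₀ sin φ sin δ + cos φ cos δ sin H₀ = 1.5995×0.09758×0.28120 + 0.99523×0.95965×0.99959 = 0.043889 + 0.954681 = 0.998570.
Q̄ = (S₀/π) × [bracket] = (2456/π) × 0.998570 = 780.65 W/m².
Ratio Q̄_A / Q̄_B = 653.60 / 780.65 = 0.8373.

Q̄_A / Q̄_B ≈ 0.837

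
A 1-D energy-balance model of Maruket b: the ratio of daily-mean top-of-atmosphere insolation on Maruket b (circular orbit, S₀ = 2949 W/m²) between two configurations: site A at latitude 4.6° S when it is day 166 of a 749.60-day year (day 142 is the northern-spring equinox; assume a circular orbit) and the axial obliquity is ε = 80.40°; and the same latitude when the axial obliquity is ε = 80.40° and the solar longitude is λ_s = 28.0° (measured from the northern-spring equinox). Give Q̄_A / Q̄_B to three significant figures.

Q̄_A / Q̄_B ≈ 1.15

— Configuration A (φ=-4.6°):
Solar longitude: λ_s = 360° × (166 − 142)/749.60 = 11.526°.
sin δ = sin 80.40° × sin 11.526° = 0.19702, so δ = +11.363°.
cos H₀ = −tan(-4.6°) tan(+11.363°) = 0.0162, H₀ = 1.5546 rad.
Bracket: H₀ sin φ sin δ + cos φ cos δ sin H₀ = 1.5546×-0.08020×0.19702 + 0.99678×0.98040×0.99987 = -0.024564 + 0.977116 = 0.952552.
Q̄ = (S₀/π) × [bracket] = (2949/π) × 0.952552 = 894.16 W/m².
— Configuration B (φ=-4.6°):
Solar declination: sin δ = sin ε · sin λ_s = sin 80.40° × sin 28.0° = 0.46290, so δ = +27.574°.
cos H₀ = −tan(-4.6°) tan(+27.574°) = 0.0420, H₀ = 1.5288 rad.
Bracket: H₀ sin φ sin δ + cos φ cos δ sin H₀ = 1.5288×-0.08020×0.46290 + 0.99678×0.88641×0.99912 = -0.056756 + 0.882778 = 0.826022.
Q̄ = (S₀/π) × [bracket] = (2949/π) × 0.826022 = 775.38 W/m².
Ratio Q̄_A / Q̄_B = 894.16 / 775.38 = 1.153.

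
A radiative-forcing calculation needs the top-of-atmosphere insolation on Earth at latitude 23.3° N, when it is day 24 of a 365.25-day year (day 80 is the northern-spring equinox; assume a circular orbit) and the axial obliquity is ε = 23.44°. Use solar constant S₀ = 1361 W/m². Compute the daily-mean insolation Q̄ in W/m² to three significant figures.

Solar longitude: λ_s = 360° × (24 − 80)/365.25 = -55.195°, i.e. -55.195° + 360° = 304.805°.
sin δ = sin 23.44° × sin 304.805° = -0.32662, so δ = -19.064°.
cos H₀ = −tan(+23.3°) tan(-19.064°) = 0.1488, H₀ = 1.4214 rad.
Bracket: H₀ sin φ sin δ + cos φ cos δ sin H₀ = 1.4214×0.39555×-0.32662 + 0.91845×0.94515×0.98886 = -0.183637 + 0.858403 = 0.674766.
Q̄ = (S₀/π) × [bracket] = (1361/π) × 0.674766 = 292.3 W/m².

Q̄ ≈ 292 W/m²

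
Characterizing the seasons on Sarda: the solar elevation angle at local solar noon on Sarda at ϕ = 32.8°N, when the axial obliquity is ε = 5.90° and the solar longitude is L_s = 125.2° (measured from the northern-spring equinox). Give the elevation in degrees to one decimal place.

Solar declination: sin δ = sin ε · sin L_s = sin 5.90° × sin 125.2° = 0.08400, so δ = +4.818°.
At local noon the hour angle is zero, so the zenith angle equals |ϕ − δ| = |+32.8° − (+4.818°)| = 27.982°.
Elevation = 90° − 27.982° = 62.0°.

62.0°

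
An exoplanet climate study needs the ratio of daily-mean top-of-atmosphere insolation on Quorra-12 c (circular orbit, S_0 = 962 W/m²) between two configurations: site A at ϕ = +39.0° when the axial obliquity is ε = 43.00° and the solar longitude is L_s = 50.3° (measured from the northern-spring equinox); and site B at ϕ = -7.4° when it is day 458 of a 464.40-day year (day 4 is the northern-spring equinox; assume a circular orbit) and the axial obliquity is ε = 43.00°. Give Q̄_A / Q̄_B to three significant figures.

— Configuration A (ϕ=+39.0°):
Solar declination: sin δ = sin ε · sin L_s = sin 43.00° × sin 50.3° = 0.52473, so δ = +31.650°.
cos h₀ = −tan(+39.0°) tan(+31.650°) = -0.4992, h₀ = 2.0934 rad.
Bracket: h₀ sin ϕ sin δ + cos ϕ cos δ sin h₀ = 2.0934×0.62932×0.52473 + 0.77715×0.85127×0.86651 = 0.691289 + 0.573252 = 1.264541.
Q̄ = (S_0/π) × [bracket] = (962/π) × 1.264541 = 387.22 W/m².
— Configuration B (ϕ=-7.4°):
Solar longitude: L_s = 360° × (458 − 4)/464.40 = 351.938°.
sin δ = sin 43.00° × sin 351.938° = -0.09565, so δ = -5.489°.
cos h₀ = −tan(-7.4°) tan(-5.489°) = -0.0125, h₀ = 1.5833 rad.
Bracket: h₀ sin ϕ sin δ + cos ϕ cos δ sin h₀ = 1.5833×-0.12880×-0.09565 + 0.99167×0.99542×0.99992 = 0.019506 + 0.987049 = 1.006555.
Q̄ = (S_0/π) × [bracket] = (962/π) × 1.006555 = 308.22 W/m².
Ratio Q̄_A / Q̄_B = 387.22 / 308.22 = 1.256.

Q̄_A / Q̄_B ≈ 1.26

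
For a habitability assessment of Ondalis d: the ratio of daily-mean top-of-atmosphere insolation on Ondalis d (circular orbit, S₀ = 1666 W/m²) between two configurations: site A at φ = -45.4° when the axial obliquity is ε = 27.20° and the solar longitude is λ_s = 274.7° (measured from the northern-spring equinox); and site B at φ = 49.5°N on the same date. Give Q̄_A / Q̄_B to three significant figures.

Q̄_A / Q̄_B ≈ 8.64

— Configuration A (φ=-45.4°):
Solar declination: sin δ = sin ε · sin λ_s = sin 27.20° × sin 274.7° = -0.45556, so δ = -27.101°.
cos H₀ = −tan(-45.4°) tan(-27.101°) = -0.5189, H₀ = 2.1164 rad.
Bracket: H₀ sin φ sin δ + cos φ cos δ sin H₀ = 2.1164×-0.71203×-0.45556 + 0.70215×0.89020×0.85481 = 0.686502 + 0.534302 = 1.220804.
Q̄ = (S₀/π) × [bracket] = (1666/π) × 1.220804 = 647.40 W/m².
— Configuration B (φ=+49.5°):
cos H₀ = −tan(+49.5°) tan(-27.101°) = 0.5992, H₀ = 0.9283 rad.
Bracket: H₀ sin φ sin δ + cos φ cos δ sin H₀ = 0.9283×0.76041×-0.45556 + 0.64945×0.89020×0.80061 = -0.321575 + 0.462865 = 0.141290.
Q̄ = (S₀/π) × [bracket] = (1666/π) × 0.141290 = 74.927 W/m².
Ratio Q̄_A / Q̄_B = 647.40 / 74.927 = 8.640.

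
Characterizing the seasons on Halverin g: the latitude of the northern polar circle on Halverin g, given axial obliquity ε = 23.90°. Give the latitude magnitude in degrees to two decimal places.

The polar circle is the lowest latitude that experiences at least one full rotation of continuous daylight at the northern-summer solstice; it lies at |ϕ| = 90° − ε = 90° − 23.90° = 66.10°.

66.10°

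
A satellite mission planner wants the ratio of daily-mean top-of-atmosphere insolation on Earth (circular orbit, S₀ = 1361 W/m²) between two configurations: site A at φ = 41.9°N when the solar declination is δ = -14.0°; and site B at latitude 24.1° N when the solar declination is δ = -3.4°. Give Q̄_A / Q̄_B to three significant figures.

Q̄_A / Q̄_B ≈ 0.557

— Configuration A (φ=+41.9°):
cos H₀ = −tan(+41.9°) tan(-14.000°) = 0.2237, H₀ = 1.3452 rad.
Bracket: H₀ sin φ sin δ + cos φ cos δ sin H₀ = 1.3452×0.66783×-0.24192 + 0.74431×0.97030×0.97466 = -0.217332 + 0.703903 = 0.486571.
Q̄ = (S₀/π) × [bracket] = (1361/π) × 0.486571 = 210.79 W/m².
— Configuration B (φ=+24.1°):
cos H₀ = −tan(+24.1°) tan(-3.400°) = 0.0266, H₀ = 1.5442 rad.
Bracket: H₀ sin φ sin δ + cos φ cos δ sin H₀ = 1.5442×0.40833×-0.05931 + 0.91283×0.99824×0.99965 = -0.037398 + 0.910904 = 0.873506.
Q̄ = (S₀/π) × [bracket] = (1361/π) × 0.873506 = 378.42 W/m².
Ratio Q̄_A / Q̄_B = 210.79 / 378.42 = 0.5570.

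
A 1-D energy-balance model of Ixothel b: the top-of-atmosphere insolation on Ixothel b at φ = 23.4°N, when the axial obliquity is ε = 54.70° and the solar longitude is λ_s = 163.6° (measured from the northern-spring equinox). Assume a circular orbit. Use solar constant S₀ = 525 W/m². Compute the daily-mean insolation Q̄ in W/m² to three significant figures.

Q̄ ≈ 174 W/m²

Solar declination: sin δ = sin ε · sin λ_s = sin 54.70° × sin 163.6° = 0.23043, so δ = +13.322°.
cos H₀ = −tan(+23.4°) tan(+13.322°) = -0.1025, H₀ = 1.6734 rad.
Bracket: H₀ sin φ sin δ + cos φ cos δ sin H₀ = 1.6734×0.39715×0.23043 + 0.91775×0.97309×0.99474 = 0.153142 + 0.888356 = 1.041498.
Q̄ = (S₀/π) × [bracket] = (525/π) × 1.041498 = 174.0 W/m².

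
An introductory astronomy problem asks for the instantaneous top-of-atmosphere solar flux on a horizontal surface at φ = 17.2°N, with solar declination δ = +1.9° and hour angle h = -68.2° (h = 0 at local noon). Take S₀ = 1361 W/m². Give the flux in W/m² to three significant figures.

496 W/m²

cos θ_z = sin φ sin δ + cos φ cos δ cos h = 0.009804 + 0.354565 = 0.364369.
Flux = S₀ · cos θ_z = 1361 × 0.364369 = 495.9 W/m².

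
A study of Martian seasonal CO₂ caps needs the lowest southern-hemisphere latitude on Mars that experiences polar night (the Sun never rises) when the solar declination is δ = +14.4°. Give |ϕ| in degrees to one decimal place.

|ϕ| = 75.6°

Polar night requires cos h₀ = −tan ϕ tan δ ≥ 1, i.e. tan ϕ tan δ ≤ −1.
The boundary is |tan ϕ| · |tan δ| = 1, so |ϕ| = 90° − |δ| = 90° − 14.4° = 75.6° in the southern hemisphere.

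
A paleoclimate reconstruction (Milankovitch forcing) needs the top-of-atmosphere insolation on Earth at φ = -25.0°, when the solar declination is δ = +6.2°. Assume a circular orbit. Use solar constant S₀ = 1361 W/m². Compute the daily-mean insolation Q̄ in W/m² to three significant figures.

Q̄ ≈ 360 W/m²

cos H₀ = −tan(-25.0°) tan(+6.200°) = 0.0507, H₀ = 1.5201 rad.
Bracket: H₀ sin φ sin δ + cos φ cos δ sin H₀ = 1.5201×-0.42262×0.10800 + 0.90631×0.99415×0.99872 = -0.069382 + 0.899855 = 0.830473.
Q̄ = (S₀/π) × [bracket] = (1361/π) × 0.830473 = 359.8 W/m².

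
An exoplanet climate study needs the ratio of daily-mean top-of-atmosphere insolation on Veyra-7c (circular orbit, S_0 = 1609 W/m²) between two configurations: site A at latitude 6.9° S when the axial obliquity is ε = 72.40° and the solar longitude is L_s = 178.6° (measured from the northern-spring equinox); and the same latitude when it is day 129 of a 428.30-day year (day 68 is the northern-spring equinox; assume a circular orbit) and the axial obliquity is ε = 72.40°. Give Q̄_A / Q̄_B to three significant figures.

— Configuration A (ϕ=-6.9°):
Solar declination: sin δ = sin ε · sin L_s = sin 72.40° × sin 178.6° = 0.02329, so δ = +1.334°.
cos h₀ = −tan(-6.9°) tan(+1.334°) = 0.0028, h₀ = 1.5680 rad.
Bracket: h₀ sin ϕ sin δ + cos ϕ cos δ sin h₀ = 1.5680×-0.12014×0.02329 + 0.99276×0.99973×1.00000 = -0.004387 + 0.992492 = 0.988105.
Q̄ = (S_0/π) × [bracket] = (1609/π) × 0.988105 = 506.07 W/m².
— Configuration B (ϕ=-6.9°):
Solar longitude: L_s = 360° × (129 − 68)/428.30 = 51.272°.
sin δ = sin 72.40° × sin 51.272° = 0.74361, so δ = +48.040°.
cos h₀ = −tan(-6.9°) tan(+48.040°) = 0.1346, h₀ = 1.4358 rad.
Bracket: h₀ sin ϕ sin δ + cos ϕ cos δ sin h₀ = 1.4358×-0.12014×0.74361 + 0.99276×0.66861×0.99090 = -0.128271 + 0.657729 = 0.529458.
Q̄ = (S_0/π) × [bracket] = (1609/π) × 0.529458 = 271.17 W/m².
Ratio Q̄_A / Q̄_B = 506.07 / 271.17 = 1.866.

Q̄_A / Q̄_B ≈ 1.87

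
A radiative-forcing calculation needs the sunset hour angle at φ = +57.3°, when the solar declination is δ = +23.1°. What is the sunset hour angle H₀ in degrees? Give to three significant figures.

cos H₀ = −tan φ · tan δ = −tan(+57.3°) × tan(+23.100°) = -0.6644, so H₀ = 2.2975 rad = 131.64°.

H₀ = 132°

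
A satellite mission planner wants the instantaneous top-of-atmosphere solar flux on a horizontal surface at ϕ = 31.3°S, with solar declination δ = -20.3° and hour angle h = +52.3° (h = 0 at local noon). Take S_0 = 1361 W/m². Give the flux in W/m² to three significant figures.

cos θ_z = sin ϕ sin δ + cos ϕ cos δ cos h = 0.180240 + 0.490070 = 0.670310.
Flux = S_0 · cos θ_z = 1361 × 0.670310 = 912.3 W/m².

912 W/m²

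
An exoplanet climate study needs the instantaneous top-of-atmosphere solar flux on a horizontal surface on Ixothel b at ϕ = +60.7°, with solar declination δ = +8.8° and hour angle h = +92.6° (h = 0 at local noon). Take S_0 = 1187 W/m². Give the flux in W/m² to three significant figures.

132 W/m²

cos θ_z = sin ϕ sin δ + cos ϕ cos δ cos h = 0.133414 + -0.021939 = 0.111475.
Flux = S_0 · cos θ_z = 1187 × 0.111475 = 132.3 W/m².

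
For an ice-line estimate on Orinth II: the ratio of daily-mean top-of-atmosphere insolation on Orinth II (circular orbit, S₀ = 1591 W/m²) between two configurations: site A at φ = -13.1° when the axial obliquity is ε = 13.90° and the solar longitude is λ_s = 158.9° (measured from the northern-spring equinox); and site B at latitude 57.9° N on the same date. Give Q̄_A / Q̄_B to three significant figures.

Q̄_A / Q̄_B ≈ 1.45

— Configuration A (φ=-13.1°):
Solar declination: sin δ = sin ε · sin λ_s = sin 13.90° × sin 158.9° = 0.08648, so δ = +4.961°.
cos H₀ = −tan(-13.1°) tan(+4.961°) = 0.0202, H₀ = 1.5506 rad.
Bracket: H₀ sin φ sin δ + cos φ cos δ sin H₀ = 1.5506×-0.22665×0.08648 + 0.97398×0.99625×0.99980 = -0.030393 + 0.970134 = 0.939741.
Q̄ = (S₀/π) × [bracket] = (1591/π) × 0.939741 = 475.91 W/m².
— Configuration B (φ=+57.9°):
cos H₀ = −tan(+57.9°) tan(+4.961°) = -0.1384, H₀ = 1.7096 rad.
Bracket: H₀ sin φ sin δ + cos φ cos δ sin H₀ = 1.7096×0.84712×0.08648 + 0.53140×0.99625×0.99038 = 0.125243 + 0.524314 = 0.649557.
Q̄ = (S₀/π) × [bracket] = (1591/π) × 0.649557 = 328.96 W/m².
Ratio Q̄_A / Q̄_B = 475.91 / 328.96 = 1.447.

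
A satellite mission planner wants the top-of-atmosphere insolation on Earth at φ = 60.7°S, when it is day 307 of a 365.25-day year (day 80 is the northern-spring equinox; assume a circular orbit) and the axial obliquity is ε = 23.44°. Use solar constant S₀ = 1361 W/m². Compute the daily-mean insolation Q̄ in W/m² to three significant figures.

Solar longitude: λ_s = 360° × (307 − 80)/365.25 = 223.737°.
sin δ = sin 23.44° × sin 223.737° = -0.27501, so δ = -15.963°.
cos H₀ = −tan(-60.7°) tan(-15.963°) = -0.5097, H₀ = 2.1057 rad.
Bracket: H₀ sin φ sin δ + cos φ cos δ sin H₀ = 2.1057×-0.87207×-0.27501 + 0.48938×0.96144×0.86034 = 0.505006 + 0.404798 = 0.909804.
Q̄ = (S₀/π) × [bracket] = (1361/π) × 0.909804 = 394.1 W/m².

Q̄ ≈ 394 W/m²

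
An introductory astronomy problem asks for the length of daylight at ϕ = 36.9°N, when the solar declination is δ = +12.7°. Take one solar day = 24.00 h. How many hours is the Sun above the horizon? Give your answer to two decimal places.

13.30 h

cos h₀ = −tan ϕ · tan δ = −tan(+36.9°) × tan(+12.700°) = -0.1692, so h₀ = 1.7408 rad = 99.74°.
Daylight = 2h₀/(2π) × 24.00 h = (1.7408/π) × 24.00 = 13.30 h.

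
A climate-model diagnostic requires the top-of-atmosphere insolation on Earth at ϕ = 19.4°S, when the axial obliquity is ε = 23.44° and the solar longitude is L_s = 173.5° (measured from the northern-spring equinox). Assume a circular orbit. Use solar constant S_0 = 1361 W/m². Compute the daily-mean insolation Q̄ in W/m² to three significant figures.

Solar declination: sin δ = sin ε · sin L_s = sin 23.44° × sin 173.5° = 0.04503, so δ = +2.581°.
cos h₀ = −tan(-19.4°) tan(+2.581°) = 0.0159, h₀ = 1.5549 rad.
Bracket: h₀ sin ϕ sin δ + cos ϕ cos δ sin h₀ = 1.5549×-0.33216×0.04503 + 0.94322×0.99899×0.99987 = -0.023257 + 0.942145 = 0.918888.
Q̄ = (S_0/π) × [bracket] = (1361/π) × 0.918888 = 398.1 W/m².

Q̄ ≈ 398 W/m²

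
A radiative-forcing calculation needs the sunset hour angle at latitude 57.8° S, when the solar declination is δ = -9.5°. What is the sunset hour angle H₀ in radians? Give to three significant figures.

cos H₀ = −tan φ · tan δ = −tan(-57.8°) × tan(-9.500°) = -0.2657, so H₀ = 1.8398 rad = 105.41°.

H₀ = 1.84 rad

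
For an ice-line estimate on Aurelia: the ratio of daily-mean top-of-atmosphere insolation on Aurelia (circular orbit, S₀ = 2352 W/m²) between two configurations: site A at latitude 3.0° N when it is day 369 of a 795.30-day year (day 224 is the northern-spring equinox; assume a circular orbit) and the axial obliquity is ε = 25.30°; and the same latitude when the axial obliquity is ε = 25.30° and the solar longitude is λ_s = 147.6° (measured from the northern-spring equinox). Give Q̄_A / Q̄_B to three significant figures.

— Configuration A (φ=+3.0°):
Solar longitude: λ_s = 360° × (369 − 224)/795.30 = 65.636°.
sin δ = sin 25.30° × sin 65.636° = 0.38930, so δ = +22.911°.
cos H₀ = −tan(+3.0°) tan(+22.911°) = -0.0221, H₀ = 1.5929 rad.
Bracket: H₀ sin φ sin δ + cos φ cos δ sin H₀ = 1.5929×0.05234×0.38930 + 0.99863×0.92111×0.99975 = 0.032457 + 0.919618 = 0.952075.
Q̄ = (S₀/π) × [bracket] = (2352/π) × 0.952075 = 712.79 W/m².
— Configuration B (φ=+3.0°):
Solar declination: sin δ = sin ε · sin λ_s = sin 25.30° × sin 147.6° = 0.22899, so δ = +13.238°.
cos H₀ = −tan(+3.0°) tan(+13.238°) = -0.0123, H₀ = 1.5831 rad.
Bracket: H₀ sin φ sin δ + cos φ cos δ sin H₀ = 1.5831×0.05234×0.22899 + 0.99863×0.97343×0.99992 = 0.018974 + 0.972019 = 0.990993.
Q̄ = (S₀/π) × [bracket] = (2352/π) × 0.990993 = 741.92 W/m².
Ratio Q̄_A / Q̄_B = 712.79 / 741.92 = 0.9607.

Q̄_A / Q̄_B ≈ 0.961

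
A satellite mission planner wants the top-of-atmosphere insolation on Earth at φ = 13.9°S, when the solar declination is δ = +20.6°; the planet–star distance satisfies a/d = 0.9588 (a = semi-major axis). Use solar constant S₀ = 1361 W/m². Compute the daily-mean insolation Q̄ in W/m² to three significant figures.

cos H₀ = −tan(-13.9°) tan(+20.600°) = 0.0930, H₀ = 1.4776 rad.
Bracket: H₀ sin φ sin δ + cos φ cos δ sin H₀ = 1.4776×-0.24023×0.35184 + 0.97072×0.93606×0.99566 = -0.124890 + 0.904709 = 0.779819.
Inverse-square distance factor (a/d)² = 0.9588² = 0.919297.
Q̄ = (S₀/π) × 0.919297 × [bracket] = (1361/π) × 0.919297 × 0.779819 = 310.6 W/m².

Q̄ ≈ 311 W/m²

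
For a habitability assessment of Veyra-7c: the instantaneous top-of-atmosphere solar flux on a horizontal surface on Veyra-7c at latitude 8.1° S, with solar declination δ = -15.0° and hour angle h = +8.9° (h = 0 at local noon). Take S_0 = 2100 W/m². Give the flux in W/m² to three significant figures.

cos θ_z = sin ϕ sin δ + cos ϕ cos δ cos h = 0.036468 + 0.944776 = 0.981244.
Flux = S_0 · cos θ_z = 2100 × 0.981244 = 2061 W/m².

2.06e+03 W/m²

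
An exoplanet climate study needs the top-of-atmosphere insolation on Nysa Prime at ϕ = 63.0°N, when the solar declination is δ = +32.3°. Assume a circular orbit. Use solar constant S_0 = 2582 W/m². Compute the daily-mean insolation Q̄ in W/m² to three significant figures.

cos h₀ = −tan(+63.0°) tan(+32.300°) = -1.2407 ≤ −1 ⇒ polar day, h₀ = π.
Bracket: h₀ sin ϕ sin δ + cos ϕ cos δ sin h₀ = 3.1416×0.89101×0.53435 + 0.45399×0.84526×0.00000 = 1.495751 + 0.000000 = 1.495751.
Q̄ = (S_0/π) × [bracket] = (2582/π) × 1.495751 = 1229 W/m².

Q̄ ≈ 1.23e+03 W/m²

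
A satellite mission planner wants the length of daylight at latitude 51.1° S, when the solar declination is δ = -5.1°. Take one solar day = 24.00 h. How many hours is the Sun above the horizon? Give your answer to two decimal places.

cos h₀ = −tan ϕ · tan δ = −tan(-51.1°) × tan(-5.100°) = -0.1106, so h₀ = 1.6816 rad = 96.35°.
Daylight = 2h₀/(2π) × 24.00 h = (1.6816/π) × 24.00 = 12.85 h.

12.85 h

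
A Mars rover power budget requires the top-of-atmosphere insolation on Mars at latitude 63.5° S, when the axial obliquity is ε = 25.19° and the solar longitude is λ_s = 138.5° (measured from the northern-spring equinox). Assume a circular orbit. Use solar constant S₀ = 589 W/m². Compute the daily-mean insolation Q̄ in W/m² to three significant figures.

Solar declination: sin δ = sin ε · sin λ_s = sin 25.19° × sin 138.5° = 0.28203, so δ = +16.381°.
cos H₀ = −tan(-63.5°) tan(+16.381°) = 0.5896, H₀ = 0.9402 rad.
Bracket: H₀ sin φ sin δ + cos φ cos δ sin H₀ = 0.9402×-0.89493×0.28203 + 0.44620×0.95941×0.80770 = -0.237304 + 0.345767 = 0.108463.
Q̄ = (S₀/π) × [bracket] = (589/π) × 0.108463 = 20.34 W/m².

Q̄ ≈ 20.3 W/m²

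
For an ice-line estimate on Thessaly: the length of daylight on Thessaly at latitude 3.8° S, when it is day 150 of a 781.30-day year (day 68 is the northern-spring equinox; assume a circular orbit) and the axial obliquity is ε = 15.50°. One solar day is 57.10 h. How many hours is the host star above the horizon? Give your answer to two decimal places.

Solar longitude: λ_s = 360° × (150 − 68)/781.30 = 37.783°.
sin δ = sin 15.50° × sin 37.783° = 0.16373, so δ = +9.423°.
cos H₀ = −tan φ · tan δ = −tan(-3.8°) × tan(+9.423°) = 0.0110, so H₀ = 1.5598 rad = 89.37°.
Daylight = 2H₀/(2π) × 57.10 h = (1.5598/π) × 57.10 = 28.35 h.

28.35 h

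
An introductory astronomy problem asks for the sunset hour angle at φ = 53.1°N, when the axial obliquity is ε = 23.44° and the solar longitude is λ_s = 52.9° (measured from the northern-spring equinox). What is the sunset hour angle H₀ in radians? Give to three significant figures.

Solar declination: sin δ = sin ε · sin λ_s = sin 23.44° × sin 52.9° = 0.31727, so δ = +18.498°.
cos H₀ = −tan φ · tan δ = −tan(+53.1°) × tan(+18.498°) = -0.4456, so H₀ = 2.0326 rad = 116.46°.

H₀ = 2.03 rad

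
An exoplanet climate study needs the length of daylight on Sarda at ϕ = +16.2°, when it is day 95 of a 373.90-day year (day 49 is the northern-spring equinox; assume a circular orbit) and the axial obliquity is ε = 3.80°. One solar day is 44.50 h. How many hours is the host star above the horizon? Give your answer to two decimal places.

22.44 h

Solar longitude: L_s = 360° × (95 − 49)/373.90 = 44.290°.
sin δ = sin 3.80° × sin 44.290° = 0.04628, so δ = +2.653°.
cos h₀ = −tan ϕ · tan δ = −tan(+16.2°) × tan(+2.653°) = -0.0135, so h₀ = 1.5843 rad = 90.77°.
Daylight = 2h₀/(2π) × 44.50 h = (1.5843/π) × 44.50 = 22.44 h.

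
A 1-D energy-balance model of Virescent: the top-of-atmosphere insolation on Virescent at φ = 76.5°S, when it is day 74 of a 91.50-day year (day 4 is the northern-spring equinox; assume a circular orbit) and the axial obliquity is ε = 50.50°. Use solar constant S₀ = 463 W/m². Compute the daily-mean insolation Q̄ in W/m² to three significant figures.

Solar longitude: λ_s = 360° × (74 − 4)/91.50 = 275.410°.
sin δ = sin 50.50° × sin 275.410° = -0.76819, so δ = -50.191°.
cos H₀ = −tan(-76.5°) tan(-50.191°) = -4.9978 ≤ −1 ⇒ polar day, H₀ = π.
Bracket: H₀ sin φ sin δ + cos φ cos δ sin H₀ = 3.1416×-0.97237×-0.76819 + 0.23345×0.64022×0.00000 = 2.346665 + 0.000000 = 2.346665.
Q̄ = (S₀/π) × [bracket] = (463/π) × 2.346665 = 345.8 W/m².

Q̄ ≈ 346 W/m²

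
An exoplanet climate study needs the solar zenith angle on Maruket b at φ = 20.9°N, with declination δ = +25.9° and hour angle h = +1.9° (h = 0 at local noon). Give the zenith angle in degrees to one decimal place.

cos θ_z = sin φ sin δ + cos φ cos δ cos h = 0.155824 + 0.839909 = 0.995733.
θ_z = arccos(0.995733) = 5.3°.

θ_z = 5.3°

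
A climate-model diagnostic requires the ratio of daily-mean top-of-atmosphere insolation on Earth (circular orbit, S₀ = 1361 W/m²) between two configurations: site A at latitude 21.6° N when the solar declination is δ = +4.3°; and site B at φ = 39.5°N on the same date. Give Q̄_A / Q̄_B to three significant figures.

— Configuration A (φ=+21.6°):
cos H₀ = −tan(+21.6°) tan(+4.300°) = -0.0298, H₀ = 1.6006 rad.
Bracket: H₀ sin φ sin δ + cos φ cos δ sin H₀ = 1.6006×0.36812×0.07498 + 0.92978×0.99719×0.99956 = 0.044179 + 0.926759 = 0.970938.
Q̄ = (S₀/π) × [bracket] = (1361/π) × 0.970938 = 420.63 W/m².
— Configuration B (φ=+39.5°):
cos H₀ = −tan(+39.5°) tan(+4.300°) = -0.0620, H₀ = 1.6328 rad.
Bracket: H₀ sin φ sin δ + cos φ cos δ sin H₀ = 1.6328×0.63608×0.07498 + 0.77162×0.99719×0.99808 = 0.077874 + 0.767974 = 0.845848.
Q̄ = (S₀/π) × [bracket] = (1361/π) × 0.845848 = 366.44 W/m².
Ratio Q̄_A / Q̄_B = 420.63 / 366.44 = 1.148.

Q̄_A / Q̄_B ≈ 1.15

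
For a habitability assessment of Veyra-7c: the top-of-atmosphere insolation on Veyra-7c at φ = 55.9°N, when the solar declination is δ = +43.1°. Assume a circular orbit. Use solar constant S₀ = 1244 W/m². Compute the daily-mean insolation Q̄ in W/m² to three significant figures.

Q̄ ≈ 704 W/m²

cos H₀ = −tan(+55.9°) tan(+43.100°) = -1.3821 ≤ −1 ⇒ polar day, H₀ = π.
Bracket: H₀ sin φ sin δ + cos φ cos δ sin H₀ = 3.1416×0.82806×0.68327 + 0.56064×0.73016×0.00000 = 1.777481 + 0.000000 = 1.777481.
Q̄ = (S₀/π) × [bracket] = (1244/π) × 1.777481 = 703.8 W/m².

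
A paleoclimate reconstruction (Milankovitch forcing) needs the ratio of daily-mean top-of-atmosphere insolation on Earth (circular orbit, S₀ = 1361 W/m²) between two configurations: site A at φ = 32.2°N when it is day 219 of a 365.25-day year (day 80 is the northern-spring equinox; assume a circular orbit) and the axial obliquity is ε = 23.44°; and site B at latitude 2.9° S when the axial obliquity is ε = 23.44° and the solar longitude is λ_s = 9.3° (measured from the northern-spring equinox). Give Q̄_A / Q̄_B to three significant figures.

— Configuration A (φ=+32.2°):
Solar longitude: λ_s = 360° × (219 − 80)/365.25 = 137.002°.
sin δ = sin 23.44° × sin 137.002° = 0.27128, so δ = +15.740°.
cos H₀ = −tan(+32.2°) tan(+15.740°) = -0.1775, H₀ = 1.7492 rad.
Bracket: H₀ sin φ sin δ + cos φ cos δ sin H₀ = 1.7492×0.53288×0.27128 + 0.84619×0.96250×0.98412 = 0.252864 + 0.801524 = 1.054388.
Q̄ = (S₀/π) × [bracket] = (1361/π) × 1.054388 = 456.78 W/m².
— Configuration B (φ=-2.9°):
Solar declination: sin δ = sin ε · sin λ_s = sin 23.44° × sin 9.3° = 0.06428, so δ = +3.686°.
cos H₀ = −tan(-2.9°) tan(+3.686°) = 0.0033, H₀ = 1.5675 rad.
Bracket: H₀ sin φ sin δ + cos φ cos δ sin H₀ = 1.5675×-0.05059×0.06428 + 0.99872×0.99793×0.99999 = -0.005097 + 0.996643 = 0.991546.
Q̄ = (S₀/π) × [bracket] = (1361/π) × 0.991546 = 429.56 W/m².
Ratio Q̄_A / Q̄_B = 456.78 / 429.56 = 1.063.

Q̄_A / Q̄_B ≈ 1.06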